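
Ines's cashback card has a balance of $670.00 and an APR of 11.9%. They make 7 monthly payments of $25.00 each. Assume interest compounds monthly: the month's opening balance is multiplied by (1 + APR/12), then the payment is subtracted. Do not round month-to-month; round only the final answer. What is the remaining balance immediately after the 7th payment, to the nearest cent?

Monthly rate r = 11.9%/12 = 0.991667% = 0.00991667.
Each month: B ← B·(1+r) − $25.00.
Month 1: interest $6.64; balance after payment $651.64.
Month 2: interest $6.46; balance after payment $633.11.
Month 3: interest $6.28; balance after payment $614.38.
Month 4: interest $6.09; balance after payment $595.48.
Month 5: interest $5.91; balance after payment $576.38.
Month 6: interest $5.72; balance after payment $557.10.
Month 7: interest $5.52; balance after payment $537.62.

$537.62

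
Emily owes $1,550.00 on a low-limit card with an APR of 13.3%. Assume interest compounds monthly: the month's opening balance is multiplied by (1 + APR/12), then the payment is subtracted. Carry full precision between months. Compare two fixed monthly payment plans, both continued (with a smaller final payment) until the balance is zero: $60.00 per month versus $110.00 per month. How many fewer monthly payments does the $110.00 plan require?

Monthly rate r = 13.3%/12 = 1.10833% = 0.0110833.
At $60.00/mo: n = ⌈−ln(1 − rB₀/P)/ln(1+r)⌉ = 31 payments (last $36.27); total interest = total paid − $1,550.00 = $286.27.
At $110.00/mo: 16 payments (last $44.79); total interest $144.79.
Payments saved = 31 − 16 = 15.

15 fewer payments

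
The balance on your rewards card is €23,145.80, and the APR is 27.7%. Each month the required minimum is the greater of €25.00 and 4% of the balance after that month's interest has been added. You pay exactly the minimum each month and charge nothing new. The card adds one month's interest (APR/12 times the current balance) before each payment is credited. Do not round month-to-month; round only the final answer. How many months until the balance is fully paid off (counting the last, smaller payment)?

Monthly rate r = 27.7%/12 = 2.30833% = 0.0230833.
While 4% of the post-interest balance exceeds €25.00, each month B ← (B·(1+r))·(1 − 0.04), i.e. B shrinks by the factor (1+r)·0.96 = 0.98216.
This holds for months 1–202. Entering month 203 the balance is €609.94; 4% of the post-interest balance is now below €25.00, so the flat €25.00 minimum applies from here.
From month 203 a fixed €25.00 at rate r clears €609.94 in 37 more payments. Total: 202 + 37 = 239 months.

239 months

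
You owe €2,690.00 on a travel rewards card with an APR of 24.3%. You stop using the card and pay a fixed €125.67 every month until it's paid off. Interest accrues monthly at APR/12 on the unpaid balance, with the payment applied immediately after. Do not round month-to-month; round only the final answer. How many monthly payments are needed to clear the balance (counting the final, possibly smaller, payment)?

29 payments

Monthly rate r = 24.3%/12 = 2.025% = 0.02025.
Recurrence: B ← B·(1+r) − €125.67.
Month 1: interest €54.47; balance after payment €2,618.80.
Month 2: interest €53.03; balance after payment €2,546.16.
Closed form: n = −ln(1 − rB₀/P)/ln(1+r) = −ln(0.56654)/ln(1.02025) ≈ 28.342, so the balance reaches zero during payment 29.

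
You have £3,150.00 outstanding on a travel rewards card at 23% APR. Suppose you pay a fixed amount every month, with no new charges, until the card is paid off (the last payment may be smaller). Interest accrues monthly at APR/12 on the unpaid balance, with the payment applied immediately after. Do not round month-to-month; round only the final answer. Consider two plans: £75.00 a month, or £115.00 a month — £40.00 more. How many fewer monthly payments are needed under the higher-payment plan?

Monthly rate r = 23%/12 = 1.91667% = 0.0191667.
At £75.00/mo: n = ⌈−ln(1 − rB₀/P)/ln(1+r)⌉ = 87 payments (last £8.05); total interest = total paid − £3,150.00 = £3,308.05.
At £115.00/mo: 40 payments (last £24.50); total interest £1,359.50.
Payments saved = 87 − 40 = 47.

47 fewer payments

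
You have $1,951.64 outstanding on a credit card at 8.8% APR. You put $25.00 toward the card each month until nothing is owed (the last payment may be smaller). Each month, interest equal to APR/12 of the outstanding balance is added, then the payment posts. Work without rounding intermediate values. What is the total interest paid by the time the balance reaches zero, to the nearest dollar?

Monthly rate r = 8.8%/12 = 0.733333% = 0.00733333.
Payoff takes n = ⌈−ln(1 − rB₀/P)/ln(1+r)⌉ = ⌈116.300⌉ = 117 payments; the last is $7.53.
Total paid = 116·$25.00 + $7.53 = $2,907.53.
Total interest = total paid − principal = $2,907.53 − $1,951.64 = $955.89.

$956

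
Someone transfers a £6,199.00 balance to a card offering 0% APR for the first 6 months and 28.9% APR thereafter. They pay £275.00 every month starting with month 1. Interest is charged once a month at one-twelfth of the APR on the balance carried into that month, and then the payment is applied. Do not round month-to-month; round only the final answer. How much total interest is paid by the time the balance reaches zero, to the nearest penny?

Promo months 1–6 at r₀ = 0%/12 = 0; months 7+ at r₁ = 28.9%/12 = 0.0240833.
After month 6 (no interest yet): B = £6,199.00 − 6·£275.00 = £4,549.00.
Then at r₁ with £275.00/mo: n₂ = −ln(1 − r₁·B/P)/ln(1+r₁) ≈ 21.35 → 22 more payments.
Total paid = 27·£275.00 + £97.55 = £7,522.55; interest = £7,522.55 − £6,199.00 = £1,323.55.

£1,323.55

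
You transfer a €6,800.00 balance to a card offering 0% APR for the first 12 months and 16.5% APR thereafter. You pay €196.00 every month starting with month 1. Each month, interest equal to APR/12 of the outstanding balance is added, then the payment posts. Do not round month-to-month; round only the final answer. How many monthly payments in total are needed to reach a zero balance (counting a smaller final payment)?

40 months

Promo months 1–12 at r₀ = 0%/12 = 0; months 13+ at r₁ = 16.5%/12 = 0.01375.
After month 12 (no interest yet): B = €6,800.00 − 12·€196.00 = €4,448.00.
Then at r₁ with €196.00/mo: n₂ = −ln(1 − r₁·B/P)/ln(1+r₁) ≈ 27.39 → 28 more payments.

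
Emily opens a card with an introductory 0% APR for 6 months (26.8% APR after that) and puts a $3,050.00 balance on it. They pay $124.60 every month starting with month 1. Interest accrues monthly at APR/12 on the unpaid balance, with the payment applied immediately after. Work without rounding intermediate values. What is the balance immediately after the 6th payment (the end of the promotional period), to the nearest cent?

Promo months 1–6 at r₀ = 0%/12 = 0; months 7+ at r₁ = 26.8%/12 = 0.0223333.
After month 6 (no interest yet): B = $3,050.00 − 6·$124.60 = $2,302.40.

$2,302.40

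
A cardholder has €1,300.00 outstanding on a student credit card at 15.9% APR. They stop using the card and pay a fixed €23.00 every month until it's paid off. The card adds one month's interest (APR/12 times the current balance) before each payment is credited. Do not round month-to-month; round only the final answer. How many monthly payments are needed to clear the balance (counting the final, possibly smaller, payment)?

105 payments

Monthly rate r = 15.9%/12 = 1.325% = 0.01325.
Recurrence: B ← B·(1+r) − €23.00.
Month 1: interest €17.22; balance after payment €1,294.22.
Month 2: interest €17.15; balance after payment €1,288.37.
Closed form: n = −ln(1 − rB₀/P)/ln(1+r) = −ln(0.25109)/ln(1.01325) ≈ 104.988, so the balance reaches zero during payment 105.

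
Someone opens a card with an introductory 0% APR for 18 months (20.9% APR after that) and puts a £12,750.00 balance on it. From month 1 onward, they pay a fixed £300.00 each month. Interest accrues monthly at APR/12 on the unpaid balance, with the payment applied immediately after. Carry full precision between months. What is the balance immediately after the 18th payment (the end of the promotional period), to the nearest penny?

£7,350.00

Promo months 1–18 at r₀ = 0%/12 = 0; months 19+ at r₁ = 20.9%/12 = 0.0174167.
After month 18 (no interest yet): B = £12,750.00 − 18·£300.00 = £7,350.00.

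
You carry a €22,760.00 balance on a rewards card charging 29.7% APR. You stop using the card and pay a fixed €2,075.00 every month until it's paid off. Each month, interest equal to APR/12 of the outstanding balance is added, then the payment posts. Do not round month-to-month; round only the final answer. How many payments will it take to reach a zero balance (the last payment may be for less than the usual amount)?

13 months

Monthly rate r = 29.7%/12 = 2.475% = 0.02475.
Recurrence: B ← B·(1+r) − €2,075.00.
Month 1: interest €563.31; balance after payment €21,248.31.
Month 2: interest €525.90; balance after payment €19,699.21.
Closed form: n = −ln(1 − rB₀/P)/ln(1+r) = −ln(0.72853)/ln(1.02475) ≈ 12.955, so the balance reaches zero during payment 13.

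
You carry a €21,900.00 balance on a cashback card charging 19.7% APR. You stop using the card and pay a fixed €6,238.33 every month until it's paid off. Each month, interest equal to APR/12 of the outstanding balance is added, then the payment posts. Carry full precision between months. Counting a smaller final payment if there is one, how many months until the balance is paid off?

Monthly rate r = 19.7%/12 = 1.64167% = 0.0164167.
Recurrence: B ← B·(1+r) − €6,238.33.
Month 1: interest €359.52; balance after payment €16,021.20.
Month 2: interest €263.01; balance after payment €10,045.88.
Month 3: interest €164.92; balance after payment €3,972.47.
Month 4: interest €65.21; balance after payment €0.00.

4 payments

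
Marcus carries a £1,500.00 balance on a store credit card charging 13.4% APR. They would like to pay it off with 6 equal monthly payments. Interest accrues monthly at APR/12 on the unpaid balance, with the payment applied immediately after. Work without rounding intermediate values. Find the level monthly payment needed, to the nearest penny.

£259.86

Monthly rate r = 13.4%/12 = 1.11667% = 0.0111667.
Level-payment amortization: P = B₀·r / (1 − (1+r)^(−n)) = 1500.00·0.0111667 / (1 − 1.01117^(−6)).
Denominator 1 − (1+r)^(−6) = 0.064457476.
P = 16.75 / 0.064457476 ≈ 259.86.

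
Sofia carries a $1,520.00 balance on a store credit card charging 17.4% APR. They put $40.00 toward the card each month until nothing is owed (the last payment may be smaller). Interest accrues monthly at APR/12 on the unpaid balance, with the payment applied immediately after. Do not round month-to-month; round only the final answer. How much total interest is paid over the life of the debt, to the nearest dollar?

Monthly rate r = 17.4%/12 = 1.45% = 0.0145.
Payoff takes n = ⌈−ln(1 − rB₀/P)/ln(1+r)⌉ = ⌈55.622⌉ = 56 payments; the last is $24.96.
Total paid = 55·$40.00 + $24.96 = $2,224.96.
Total interest = total paid − principal = $2,224.96 − $1,520.00 = $704.96.

$705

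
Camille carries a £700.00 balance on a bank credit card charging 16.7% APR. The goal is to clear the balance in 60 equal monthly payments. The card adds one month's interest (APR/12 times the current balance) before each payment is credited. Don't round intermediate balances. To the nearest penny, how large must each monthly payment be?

Monthly rate r = 16.7%/12 = 1.39167% = 0.0139167.
Level-payment amortization: P = B₀·r / (1 − (1+r)^(−n)) = 700.00·0.0139167 / (1 − 1.01392^(−60)).
Denominator 1 − (1+r)^(−60) = 0.563620561.
P = 9.74167 / 0.563620561 ≈ 17.28.

£17.28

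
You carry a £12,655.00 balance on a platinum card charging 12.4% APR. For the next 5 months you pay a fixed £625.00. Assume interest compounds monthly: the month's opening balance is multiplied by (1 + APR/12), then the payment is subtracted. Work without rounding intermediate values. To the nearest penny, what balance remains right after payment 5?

Monthly rate r = 12.4%/12 = 1.03333% = 0.0103333.
Each month: B ← B·(1+r) − £625.00.
Month 1: interest £130.77; balance after payment £12,160.77.
Month 2: interest £125.66; balance after payment £11,661.43.
Month 3: interest £120.50; balance after payment £11,156.93.
Month 4: interest £115.29; balance after payment £10,647.22.
Month 5: interest £110.02; balance after payment £10,132.24.

£10,132.24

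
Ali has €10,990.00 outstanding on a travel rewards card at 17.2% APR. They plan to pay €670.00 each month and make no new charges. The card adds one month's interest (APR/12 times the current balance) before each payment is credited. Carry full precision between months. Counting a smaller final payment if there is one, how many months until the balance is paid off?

Monthly rate r = 17.2%/12 = 1.43333% = 0.0143333.
Recurrence: B ← B·(1+r) − €670.00.
Month 1: interest €157.52; balance after payment €10,477.52.
Month 2: interest €150.18; balance after payment €9,957.70.
Closed form: n = −ln(1 − rB₀/P)/ln(1+r) = −ln(0.76489)/ln(1.01433) ≈ 18.833, so the balance reaches zero during payment 19.

19 months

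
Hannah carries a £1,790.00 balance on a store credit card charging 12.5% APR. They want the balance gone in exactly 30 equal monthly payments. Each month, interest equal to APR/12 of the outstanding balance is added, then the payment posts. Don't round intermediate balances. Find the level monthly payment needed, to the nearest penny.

Monthly rate r = 12.5%/12 = 1.04167% = 0.0104167.
Level-payment amortization: P = B₀·r / (1 − (1+r)^(−n)) = 1790.00·0.0104167 / (1 − 1.01042^(−30)).
Denominator 1 − (1+r)^(−30) = 0.267200839.
P = 18.6458 / 0.267200839 ≈ 69.78.

£69.78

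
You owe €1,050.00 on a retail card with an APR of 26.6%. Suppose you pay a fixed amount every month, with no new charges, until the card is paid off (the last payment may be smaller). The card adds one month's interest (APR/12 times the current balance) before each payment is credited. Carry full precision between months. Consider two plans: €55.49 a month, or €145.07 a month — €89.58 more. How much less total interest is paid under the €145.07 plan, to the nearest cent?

Monthly rate r = 26.6%/12 = 2.21667% = 0.0221667.
At €55.49/mo: n = ⌈−ln(1 − rB₀/P)/ln(1+r)⌉ = 25 payments (last €44.59); total interest = total paid − €1,050.00 = €326.35.
At €145.07/mo: 8 payments (last €141.67); total interest €107.16.
Interest saved = €326.35 − €107.16 = €219.19.

€219.19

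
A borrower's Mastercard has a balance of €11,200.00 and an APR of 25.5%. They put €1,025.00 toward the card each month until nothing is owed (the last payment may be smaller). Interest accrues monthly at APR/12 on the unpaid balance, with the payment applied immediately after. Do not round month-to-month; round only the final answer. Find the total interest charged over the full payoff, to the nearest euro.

Monthly rate r = 25.5%/12 = 2.125% = 0.02125.
Payoff takes n = ⌈−ln(1 − rB₀/P)/ln(1+r)⌉ = ⌈12.566⌉ = 13 payments; the last is €582.30.
Total paid = 12·€1,025.00 + €582.30 = €12,882.30.
Total interest = total paid − principal = €12,882.30 − €11,200.00 = €1,682.30.

€1,682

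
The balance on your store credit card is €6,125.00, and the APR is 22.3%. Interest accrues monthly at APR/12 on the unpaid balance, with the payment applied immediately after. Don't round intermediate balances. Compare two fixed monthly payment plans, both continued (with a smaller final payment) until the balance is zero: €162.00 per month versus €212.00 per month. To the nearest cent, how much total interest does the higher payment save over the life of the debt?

Monthly rate r = 22.3%/12 = 1.85833% = 0.0185833.
At €162.00/mo: n = ⌈−ln(1 − rB₀/P)/ln(1+r)⌉ = 66 payments (last €139.92); total interest = total paid − €6,125.00 = €4,544.92.
At €212.00/mo: 42 payments (last €171.74); total interest €2,738.74.
Interest saved = €4,544.92 − €2,738.74 = €1,806.18.

€1,806.18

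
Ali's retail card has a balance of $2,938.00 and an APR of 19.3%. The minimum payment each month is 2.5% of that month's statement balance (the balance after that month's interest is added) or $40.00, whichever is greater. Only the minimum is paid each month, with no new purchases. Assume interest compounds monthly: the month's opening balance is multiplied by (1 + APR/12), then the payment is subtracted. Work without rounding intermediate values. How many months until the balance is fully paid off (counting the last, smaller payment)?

130 months

Monthly rate r = 19.3%/12 = 1.60833% = 0.0160833.
While 2.5% of the post-interest balance exceeds $40.00, each month B ← (B·(1+r))·(1 − 0.025), i.e. B shrinks by the factor (1+r)·0.975 = 0.99068.
This holds for months 1–67. Entering month 68 the balance is $1,569.01; 2.5% of the post-interest balance is now below $40.00, so the flat $40.00 minimum applies from here.
From month 68 a fixed $40.00 at rate r clears $1,569.01 in 63 more payments. Total: 67 + 63 = 130 months.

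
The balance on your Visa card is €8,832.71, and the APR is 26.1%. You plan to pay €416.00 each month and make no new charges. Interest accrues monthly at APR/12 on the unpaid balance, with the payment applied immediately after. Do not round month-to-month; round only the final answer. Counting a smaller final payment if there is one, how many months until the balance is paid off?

Monthly rate r = 26.1%/12 = 2.175% = 0.02175.
Recurrence: B ← B·(1+r) − €416.00.
Month 1: interest €192.11; balance after payment €8,608.82.
Month 2: interest €187.24; balance after payment €8,380.06.
Closed form: n = −ln(1 − rB₀/P)/ln(1+r) = −ln(0.53819)/ln(1.02175) ≈ 28.793, so the balance reaches zero during payment 29.

29 payments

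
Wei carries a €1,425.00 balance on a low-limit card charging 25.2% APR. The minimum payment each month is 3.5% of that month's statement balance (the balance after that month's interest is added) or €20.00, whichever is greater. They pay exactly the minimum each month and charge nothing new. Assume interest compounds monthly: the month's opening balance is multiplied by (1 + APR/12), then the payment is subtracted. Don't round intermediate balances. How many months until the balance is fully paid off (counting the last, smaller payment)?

Monthly rate r = 25.2%/12 = 2.1% = 0.021.
While 3.5% of the post-interest balance exceeds €20.00, each month B ← (B·(1+r))·(1 − 0.035), i.e. B shrinks by the factor (1+r)·0.965 = 0.98526.
This holds for months 1–63. Entering month 64 the balance is €559.32; 3.5% of the post-interest balance is now below €20.00, so the flat €20.00 minimum applies from here.
From month 64 a fixed €20.00 at rate r clears €559.32 in 43 more payments. Total: 63 + 43 = 106 months.

106 months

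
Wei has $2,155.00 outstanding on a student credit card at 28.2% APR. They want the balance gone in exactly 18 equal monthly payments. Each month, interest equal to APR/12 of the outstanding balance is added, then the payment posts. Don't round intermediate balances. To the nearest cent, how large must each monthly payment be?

$148.20

Monthly rate r = 28.2%/12 = 2.35% = 0.0235.
Level-payment amortization: P = B₀·r / (1 − (1+r)^(−n)) = 2155.00·0.0235 / (1 − 1.0235^(−18)).
Denominator 1 − (1+r)^(−18) = 0.341707732.
P = 50.6425 / 0.341707732 ≈ 148.20.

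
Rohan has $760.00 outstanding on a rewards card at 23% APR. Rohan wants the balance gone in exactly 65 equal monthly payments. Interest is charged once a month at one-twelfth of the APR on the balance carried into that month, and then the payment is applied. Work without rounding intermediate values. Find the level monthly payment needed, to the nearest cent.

$20.55

Monthly rate r = 23%/12 = 1.91667% = 0.0191667.
Level-payment amortization: P = B₀·r / (1 − (1+r)^(−n)) = 760.00·0.0191667 / (1 − 1.01917^(−65)).
Denominator 1 − (1+r)^(−65) = 0.708887211.
P = 14.5667 / 0.708887211 ≈ 20.55.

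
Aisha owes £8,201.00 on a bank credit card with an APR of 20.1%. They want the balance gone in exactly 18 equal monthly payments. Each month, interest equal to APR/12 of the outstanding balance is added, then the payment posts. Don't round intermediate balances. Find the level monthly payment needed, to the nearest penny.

Monthly rate r = 20.1%/12 = 1.675% = 0.01675.
Level-payment amortization: P = B₀·r / (1 − (1+r)^(−n)) = 8201.00·0.01675 / (1 − 1.01675^(−18)).
Denominator 1 − (1+r)^(−18) = 0.258442655.
P = 137.367 / 0.258442655 ≈ 531.52.

£531.52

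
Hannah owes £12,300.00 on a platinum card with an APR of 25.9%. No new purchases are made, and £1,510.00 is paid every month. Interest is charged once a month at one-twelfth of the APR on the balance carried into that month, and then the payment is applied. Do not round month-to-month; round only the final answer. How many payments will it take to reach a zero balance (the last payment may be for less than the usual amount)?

Monthly rate r = 25.9%/12 = 2.15833% = 0.0215833.
Recurrence: B ← B·(1+r) − £1,510.00.
Month 1: interest £265.47; balance after payment £11,055.48.
Month 2: interest £238.61; balance after payment £9,784.09.
Closed form: n = −ln(1 − rB₀/P)/ln(1+r) = −ln(0.82419)/ln(1.02158) ≈ 9.055, so the balance reaches zero during payment 10.

10 payments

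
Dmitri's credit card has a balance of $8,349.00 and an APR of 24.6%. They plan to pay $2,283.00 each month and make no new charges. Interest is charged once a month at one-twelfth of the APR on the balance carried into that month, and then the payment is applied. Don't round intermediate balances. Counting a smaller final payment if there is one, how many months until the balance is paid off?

4 payments

Monthly rate r = 24.6%/12 = 2.05% = 0.0205.
Recurrence: B ← B·(1+r) − $2,283.00.
Month 1: interest $171.15; balance after payment $6,237.15.
Month 2: interest $127.86; balance after payment $4,082.02.
Month 3: interest $83.68; balance after payment $1,882.70.
Month 4: interest $38.60; balance after payment $0.00.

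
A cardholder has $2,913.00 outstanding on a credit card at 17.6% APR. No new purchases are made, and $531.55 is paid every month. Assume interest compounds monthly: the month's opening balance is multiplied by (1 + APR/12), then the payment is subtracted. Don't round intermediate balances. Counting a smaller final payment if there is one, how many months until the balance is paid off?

6 months

Monthly rate r = 17.6%/12 = 1.46667% = 0.0146667.
Recurrence: B ← B·(1+r) − $531.55.
Month 1: interest $42.72; balance after payment $2,424.17.
Month 2: interest $35.55; balance after payment $1,928.18.
Month 3: interest $28.28; balance after payment $1,424.91.
Month 4: interest $20.90; balance after payment $914.26.
Month 5: interest $13.41; balance after payment $396.12.
Month 6: interest $5.81; balance after payment $0.00.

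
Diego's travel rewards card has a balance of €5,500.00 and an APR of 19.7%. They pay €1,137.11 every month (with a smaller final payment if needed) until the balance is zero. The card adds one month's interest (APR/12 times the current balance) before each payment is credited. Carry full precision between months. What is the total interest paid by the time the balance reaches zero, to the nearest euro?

Monthly rate r = 19.7%/12 = 1.64167% = 0.0164167.
Payoff takes n = ⌈−ln(1 − rB₀/P)/ln(1+r)⌉ = ⌈5.081⌉ = 6 payments; the last is €92.71.
Total paid = 5·€1,137.11 + €92.71 = €5,778.26.
Total interest = total paid − principal = €5,778.26 − €5,500.00 = €278.26.

€278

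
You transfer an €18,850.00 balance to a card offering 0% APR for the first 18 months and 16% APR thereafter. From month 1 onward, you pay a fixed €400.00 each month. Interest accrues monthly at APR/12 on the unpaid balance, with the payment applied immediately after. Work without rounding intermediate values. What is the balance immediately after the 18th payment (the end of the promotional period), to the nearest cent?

Promo months 1–18 at r₀ = 0%/12 = 0; months 19+ at r₁ = 16%/12 = 0.0133333.
After month 18 (no interest yet): B = €18,850.00 − 18·€400.00 = €11,650.00.

€11,650.00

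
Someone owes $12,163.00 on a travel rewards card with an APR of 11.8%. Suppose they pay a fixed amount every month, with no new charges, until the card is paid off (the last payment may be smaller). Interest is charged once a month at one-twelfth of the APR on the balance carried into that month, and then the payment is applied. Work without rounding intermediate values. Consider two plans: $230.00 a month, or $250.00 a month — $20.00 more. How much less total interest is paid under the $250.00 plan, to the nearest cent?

$623.07

Monthly rate r = 11.8%/12 = 0.983333% = 0.00983333.
At $230.00/mo: n = ⌈−ln(1 − rB₀/P)/ln(1+r)⌉ = 76 payments (last $2.30); total interest = total paid − $12,163.00 = $5,089.30.
At $250.00/mo: 67 payments (last $129.23); total interest $4,466.23.
Interest saved = $5,089.30 − $4,466.23 = $623.07.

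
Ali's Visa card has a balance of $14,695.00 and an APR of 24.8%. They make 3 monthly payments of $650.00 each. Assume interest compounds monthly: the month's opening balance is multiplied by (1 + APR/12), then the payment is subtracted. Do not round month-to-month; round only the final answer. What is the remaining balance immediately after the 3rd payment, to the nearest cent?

$13,634.47

Monthly rate r = 24.8%/12 = 2.06667% = 0.0206667.
Each month: B ← B·(1+r) − $650.00.
Month 1: interest $303.70; balance after payment $14,348.70.
Month 2: interest $296.54; balance after payment $13,995.24.
Month 3: interest $289.23; balance after payment $13,634.47.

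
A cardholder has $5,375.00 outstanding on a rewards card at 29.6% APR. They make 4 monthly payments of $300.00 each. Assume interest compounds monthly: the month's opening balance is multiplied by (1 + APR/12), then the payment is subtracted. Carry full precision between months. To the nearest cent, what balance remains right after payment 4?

$4,680.15

Monthly rate r = 29.6%/12 = 2.46667% = 0.0246667.
Each month: B ← B·(1+r) − $300.00.
Month 1: interest $132.58; balance after payment $5,207.58.
Month 2: interest $128.45; balance after payment $5,036.04.
Month 3: interest $124.22; balance after payment $4,860.26.
Month 4: interest $119.89; balance after payment $4,680.15.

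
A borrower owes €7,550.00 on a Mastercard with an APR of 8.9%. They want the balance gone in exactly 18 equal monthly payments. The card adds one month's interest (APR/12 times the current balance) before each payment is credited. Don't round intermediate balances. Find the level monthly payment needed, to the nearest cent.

€449.62

Monthly rate r = 8.9%/12 = 0.741667% = 0.00741667.
Level-payment amortization: P = B₀·r / (1 − (1+r)^(−n)) = 7550.00·0.00741667 / (1 − 1.00742^(−18)).
Denominator 1 − (1+r)^(−18) = 0.124541362.
P = 55.9958 / 0.124541362 ≈ 449.62.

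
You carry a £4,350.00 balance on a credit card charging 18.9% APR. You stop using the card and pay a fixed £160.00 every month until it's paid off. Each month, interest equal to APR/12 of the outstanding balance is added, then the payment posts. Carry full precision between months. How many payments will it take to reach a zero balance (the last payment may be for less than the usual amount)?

Monthly rate r = 18.9%/12 = 1.575% = 0.01575.
Recurrence: B ← B·(1+r) − £160.00.
Month 1: interest £68.51; balance after payment £4,258.51.
Month 2: interest £67.07; balance after payment £4,165.58.
Closed form: n = −ln(1 − rB₀/P)/ln(1+r) = −ln(0.5718)/ln(1.01575) ≈ 35.769, so the balance reaches zero during payment 36.

36 payments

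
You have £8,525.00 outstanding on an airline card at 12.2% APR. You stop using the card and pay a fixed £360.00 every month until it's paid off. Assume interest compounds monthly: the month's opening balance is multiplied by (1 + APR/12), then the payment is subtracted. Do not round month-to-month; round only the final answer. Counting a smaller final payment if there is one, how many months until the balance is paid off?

Monthly rate r = 12.2%/12 = 1.01667% = 0.0101667.
Recurrence: B ← B·(1+r) − £360.00.
Month 1: interest £86.67; balance after payment £8,251.67.
Month 2: interest £83.89; balance after payment £7,975.56.
Closed form: n = −ln(1 − rB₀/P)/ln(1+r) = −ln(0.75925)/ln(1.01017) ≈ 27.229, so the balance reaches zero during payment 28.

28 months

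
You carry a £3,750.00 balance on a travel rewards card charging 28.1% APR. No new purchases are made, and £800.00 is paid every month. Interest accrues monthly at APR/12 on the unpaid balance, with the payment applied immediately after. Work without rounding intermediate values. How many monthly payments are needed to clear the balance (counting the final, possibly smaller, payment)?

Monthly rate r = 28.1%/12 = 2.34167% = 0.0234167.
Recurrence: B ← B·(1+r) − £800.00.
Month 1: interest £87.81; balance after payment £3,037.81.
Month 2: interest £71.14; balance after payment £2,308.95.
Month 3: interest £54.07; balance after payment £1,563.02.
Month 4: interest £36.60; balance after payment £799.62.
Month 5: interest £18.72; balance after payment £18.34.
Month 6: interest £0.43; balance after payment £0.00.

6 months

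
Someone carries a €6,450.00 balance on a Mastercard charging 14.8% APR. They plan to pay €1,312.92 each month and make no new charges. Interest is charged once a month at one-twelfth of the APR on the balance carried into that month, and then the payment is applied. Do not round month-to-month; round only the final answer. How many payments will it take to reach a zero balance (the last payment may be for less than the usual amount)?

Monthly rate r = 14.8%/12 = 1.23333% = 0.0123333.
Recurrence: B ← B·(1+r) − €1,312.92.
Month 1: interest €79.55; balance after payment €5,216.63.
Month 2: interest €64.34; balance after payment €3,968.05.
Month 3: interest €48.94; balance after payment €2,704.07.
Month 4: interest €33.35; balance after payment €1,424.50.
Month 5: interest €17.57; balance after payment €129.15.
Month 6: interest €1.59; balance after payment €0.00.

6 payments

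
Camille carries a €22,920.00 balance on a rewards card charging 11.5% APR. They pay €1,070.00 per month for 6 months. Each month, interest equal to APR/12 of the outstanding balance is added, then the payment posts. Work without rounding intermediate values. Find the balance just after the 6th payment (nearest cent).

Monthly rate r = 11.5%/12 = 0.958333% = 0.00958333.
Each month: B ← B·(1+r) − €1,070.00.
Month 1: interest €219.65; balance after payment €22,069.65.
Month 2: interest €211.50; balance after payment €21,211.15.
Month 3: interest €203.27; balance after payment €20,344.42.
Month 4: interest €194.97; balance after payment €19,469.39.
Month 5: interest €186.58; balance after payment €18,585.97.
Month 6: interest €178.12; balance after payment €17,694.09.

€17,694.09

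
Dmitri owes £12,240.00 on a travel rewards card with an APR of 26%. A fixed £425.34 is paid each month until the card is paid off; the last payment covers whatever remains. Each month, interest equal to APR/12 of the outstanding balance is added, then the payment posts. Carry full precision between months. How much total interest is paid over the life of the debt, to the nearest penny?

£7,144.55

Monthly rate r = 26%/12 = 2.16667% = 0.0216667.
Payoff takes n = ⌈−ln(1 − rB₀/P)/ln(1+r)⌉ = ⌈45.572⌉ = 46 payments; the last is £244.25.
Total paid = 45·£425.34 + £244.25 = £19,384.55.
Total interest = total paid − principal = £19,384.55 − £12,240.00 = £7,144.55.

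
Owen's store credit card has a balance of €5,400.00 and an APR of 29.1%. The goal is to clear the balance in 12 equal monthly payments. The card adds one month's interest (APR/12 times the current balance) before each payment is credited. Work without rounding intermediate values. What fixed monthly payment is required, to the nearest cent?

€524.04

Monthly rate r = 29.1%/12 = 2.425% = 0.02425.
Level-payment amortization: P = B₀·r / (1 − (1+r)^(−n)) = 5400.00·0.02425 / (1 − 1.02425^(−12)).
Denominator 1 − (1+r)^(−12) = 0.249884174.
P = 130.95 / 0.249884174 ≈ 524.04.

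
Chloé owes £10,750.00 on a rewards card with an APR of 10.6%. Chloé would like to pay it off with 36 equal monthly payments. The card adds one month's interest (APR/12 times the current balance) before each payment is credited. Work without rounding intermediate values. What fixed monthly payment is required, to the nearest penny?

Monthly rate r = 10.6%/12 = 0.883333% = 0.00883333.
Level-payment amortization: P = B₀·r / (1 − (1+r)^(−n)) = 10750.00·0.00883333 / (1 − 1.00883^(−36)).
Denominator 1 − (1+r)^(−36) = 0.271380562.
P = 94.9583 / 0.271380562 ≈ 349.91.

£349.91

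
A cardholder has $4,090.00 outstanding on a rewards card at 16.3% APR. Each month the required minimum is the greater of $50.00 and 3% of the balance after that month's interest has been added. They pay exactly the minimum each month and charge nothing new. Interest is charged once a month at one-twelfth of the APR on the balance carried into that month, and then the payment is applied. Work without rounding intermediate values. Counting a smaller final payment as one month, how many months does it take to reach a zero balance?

98 months

Monthly rate r = 16.3%/12 = 1.35833% = 0.0135833.
While 3% of the post-interest balance exceeds $50.00, each month B ← (B·(1+r))·(1 − 0.03), i.e. B shrinks by the factor (1+r)·0.97 = 0.98318.
This holds for months 1–54. Entering month 55 the balance is $1,636.09; 3% of the post-interest balance is now below $50.00, so the flat $50.00 minimum applies from here.
From month 55 a fixed $50.00 at rate r clears $1,636.09 in 44 more payments. Total: 54 + 44 = 98 months.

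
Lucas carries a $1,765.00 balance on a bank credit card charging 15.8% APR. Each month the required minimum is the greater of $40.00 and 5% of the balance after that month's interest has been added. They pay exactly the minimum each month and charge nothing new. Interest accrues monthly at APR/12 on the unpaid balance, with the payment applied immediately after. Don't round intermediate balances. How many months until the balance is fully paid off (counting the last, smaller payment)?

Monthly rate r = 15.8%/12 = 1.31667% = 0.0131667.
While 5% of the post-interest balance exceeds $40.00, each month B ← (B·(1+r))·(1 − 0.05), i.e. B shrinks by the factor (1+r)·0.95 = 0.96251.
This holds for months 1–22. Entering month 23 the balance is $761.45; 5% of the post-interest balance is now below $40.00, so the flat $40.00 minimum applies from here.
From month 23 a fixed $40.00 at rate r clears $761.45 in 23 more payments. Total: 22 + 23 = 45 months.

45 months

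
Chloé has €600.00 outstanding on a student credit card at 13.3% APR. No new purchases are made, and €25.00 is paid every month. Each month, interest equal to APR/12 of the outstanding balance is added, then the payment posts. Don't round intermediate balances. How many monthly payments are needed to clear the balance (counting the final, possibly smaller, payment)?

29 payments

Monthly rate r = 13.3%/12 = 1.10833% = 0.0110833.
Recurrence: B ← B·(1+r) − €25.00.
Month 1: interest €6.65; balance after payment €581.65.
Month 2: interest €6.45; balance after payment €563.10.
Closed form: n = −ln(1 − rB₀/P)/ln(1+r) = −ln(0.734)/ln(1.01108) ≈ 28.056, so the balance reaches zero during payment 29.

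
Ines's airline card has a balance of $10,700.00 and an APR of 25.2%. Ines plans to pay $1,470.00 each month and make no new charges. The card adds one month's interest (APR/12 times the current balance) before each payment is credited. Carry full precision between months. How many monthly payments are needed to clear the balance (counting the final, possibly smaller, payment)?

Monthly rate r = 25.2%/12 = 2.1% = 0.021.
Recurrence: B ← B·(1+r) − $1,470.00.
Month 1: interest $224.70; balance after payment $9,454.70.
Month 2: interest $198.55; balance after payment $8,183.25.
Closed form: n = −ln(1 − rB₀/P)/ln(1+r) = −ln(0.84714)/ln(1.021) ≈ 7.982, so the balance reaches zero during payment 8.

8 months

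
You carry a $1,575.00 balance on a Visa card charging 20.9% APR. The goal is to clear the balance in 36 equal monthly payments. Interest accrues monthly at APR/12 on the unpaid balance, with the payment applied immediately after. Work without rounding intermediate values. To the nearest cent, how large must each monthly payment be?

$59.26

Monthly rate r = 20.9%/12 = 1.74167% = 0.0174167.
Level-payment amortization: P = B₀·r / (1 − (1+r)^(−n)) = 1575.00·0.0174167 / (1 − 1.01742^(−36)).
Denominator 1 − (1+r)^(−36) = 0.462916905.
P = 27.4313 / 0.462916905 ≈ 59.26.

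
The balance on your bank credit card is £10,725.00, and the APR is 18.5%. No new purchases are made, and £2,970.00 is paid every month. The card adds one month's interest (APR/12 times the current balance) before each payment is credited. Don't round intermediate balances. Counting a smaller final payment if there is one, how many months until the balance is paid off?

4 payments

Monthly rate r = 18.5%/12 = 1.54167% = 0.0154167.
Recurrence: B ← B·(1+r) − £2,970.00.
Month 1: interest £165.34; balance after payment £7,920.34.
Month 2: interest £122.11; balance after payment £5,072.45.
Month 3: interest £78.20; balance after payment £2,180.65.
Month 4: interest £33.62; balance after payment £0.00.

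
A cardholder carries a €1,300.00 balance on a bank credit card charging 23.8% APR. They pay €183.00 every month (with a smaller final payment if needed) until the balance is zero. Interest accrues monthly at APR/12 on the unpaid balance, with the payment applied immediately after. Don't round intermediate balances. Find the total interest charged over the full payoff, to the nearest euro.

€115

Monthly rate r = 23.8%/12 = 1.98333% = 0.0198333.
Payoff takes n = ⌈−ln(1 − rB₀/P)/ln(1+r)⌉ = ⌈7.733⌉ = 8 payments; the last is €134.41.
Total paid = 7·€183.00 + €134.41 = €1,415.41.
Total interest = total paid − principal = €1,415.41 − €1,300.00 = €115.41.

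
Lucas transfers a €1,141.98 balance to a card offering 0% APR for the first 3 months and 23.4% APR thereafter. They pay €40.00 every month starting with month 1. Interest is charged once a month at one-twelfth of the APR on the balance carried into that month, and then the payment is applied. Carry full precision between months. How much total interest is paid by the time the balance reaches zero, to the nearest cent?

Promo months 1–3 at r₀ = 0%/12 = 0; months 4+ at r₁ = 23.4%/12 = 0.0195.
After month 3 (no interest yet): B = €1,141.98 − 3·€40.00 = €1,021.98.
Then at r₁ with €40.00/mo: n₂ = −ln(1 − r₁·B/P)/ln(1+r₁) ≈ 35.71 → 36 more payments.
Total paid = 38·€40.00 + €28.36 = €1,548.36; interest = €1,548.36 − €1,141.98 = €406.38.

€406.38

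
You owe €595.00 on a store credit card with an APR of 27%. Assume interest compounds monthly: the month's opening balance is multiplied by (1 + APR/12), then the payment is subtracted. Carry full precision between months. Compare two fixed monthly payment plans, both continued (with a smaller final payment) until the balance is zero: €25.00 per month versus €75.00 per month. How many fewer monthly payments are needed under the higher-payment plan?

26 fewer payments

Monthly rate r = 27%/12 = 2.25% = 0.0225.
At €25.00/mo: n = ⌈−ln(1 − rB₀/P)/ln(1+r)⌉ = 35 payments (last €11.61); total interest = total paid − €595.00 = €266.61.
At €75.00/mo: 9 payments (last €62.87); total interest €67.87.
Payments saved = 35 − 9 = 26.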